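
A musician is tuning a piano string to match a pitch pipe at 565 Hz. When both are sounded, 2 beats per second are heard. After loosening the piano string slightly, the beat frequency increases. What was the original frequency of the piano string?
563 Hz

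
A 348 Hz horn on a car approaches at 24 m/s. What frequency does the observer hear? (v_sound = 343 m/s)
f_obs = f·v/(v − v_s) = 374.2 Hz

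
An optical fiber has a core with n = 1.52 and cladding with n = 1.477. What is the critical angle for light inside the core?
θc = arcsin(n_cladding/n_core) = 76.34°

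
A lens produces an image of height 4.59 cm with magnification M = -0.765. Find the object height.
ho = |hi|/|M| = 6 cm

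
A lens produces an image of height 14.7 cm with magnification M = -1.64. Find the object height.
ho = |hi|/|M| = 8.963 cm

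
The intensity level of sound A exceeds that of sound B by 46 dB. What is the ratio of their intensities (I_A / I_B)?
I_A/I_B = 10^(Δβ/10) = 39810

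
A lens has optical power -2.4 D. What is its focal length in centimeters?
f = 1/P = -41.67 cm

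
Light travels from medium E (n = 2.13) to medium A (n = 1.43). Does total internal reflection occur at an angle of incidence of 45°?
θc = arcsin(n₂/n₁) = 42.17°; 45° > θc, so yes — total internal reflection.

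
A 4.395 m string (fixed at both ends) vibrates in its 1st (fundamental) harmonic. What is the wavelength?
λₙ = 2L/n = 8.79 m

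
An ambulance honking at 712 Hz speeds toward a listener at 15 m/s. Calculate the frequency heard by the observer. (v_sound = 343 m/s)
f_obs = f·v/(v − v_s) = 744.6 Hz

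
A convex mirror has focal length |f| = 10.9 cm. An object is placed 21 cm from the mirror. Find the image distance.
f = −10.9 cm (convex); 1/di = 1/f − 1/do → di = -7.176 cm (virtual image, behind mirror)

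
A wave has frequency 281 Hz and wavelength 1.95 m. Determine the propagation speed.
v = fλ = 547.9 m/s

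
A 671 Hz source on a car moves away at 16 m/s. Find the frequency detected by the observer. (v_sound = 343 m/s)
f_obs = f·v/(v + v_s) = 641.1 Hz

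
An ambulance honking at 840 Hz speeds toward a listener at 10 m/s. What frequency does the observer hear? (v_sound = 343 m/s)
f_obs = f·v/(v − v_s) = 865.2 Hz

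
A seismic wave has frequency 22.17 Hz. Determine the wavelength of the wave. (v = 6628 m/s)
λ = v/f = 299 m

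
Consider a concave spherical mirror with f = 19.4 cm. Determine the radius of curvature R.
R = 2|f| = 38.8 cm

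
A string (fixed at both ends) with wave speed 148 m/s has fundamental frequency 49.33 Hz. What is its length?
L = v/(2f₁) = 1.5 m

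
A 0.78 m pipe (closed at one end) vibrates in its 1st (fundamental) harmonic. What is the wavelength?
λₙ = 4L/n = 3.12 m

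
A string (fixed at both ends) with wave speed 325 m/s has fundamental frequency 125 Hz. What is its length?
L = v/(2f₁) = 1.3 m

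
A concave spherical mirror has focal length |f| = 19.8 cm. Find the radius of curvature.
R = 2|f| = 39.6 cm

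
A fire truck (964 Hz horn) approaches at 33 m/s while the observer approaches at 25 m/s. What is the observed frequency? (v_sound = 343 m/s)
f_obs = f·(v + v_o)/(v − v_s) = 1144 Hz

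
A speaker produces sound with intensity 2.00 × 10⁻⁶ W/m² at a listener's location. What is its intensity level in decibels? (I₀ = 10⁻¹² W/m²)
β = 10·log₁₀(I/I₀) = 63.01 dB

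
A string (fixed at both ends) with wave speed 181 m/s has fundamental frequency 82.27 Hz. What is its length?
L = v/(2f₁) = 1.1 m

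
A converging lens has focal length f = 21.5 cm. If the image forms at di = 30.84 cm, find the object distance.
1/do = 1/f − 1/di → do = 70.99 cm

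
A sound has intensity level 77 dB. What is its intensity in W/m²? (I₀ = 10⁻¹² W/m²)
I = I₀·10^(β/10) = 5.01 × 10⁻⁵ W/m²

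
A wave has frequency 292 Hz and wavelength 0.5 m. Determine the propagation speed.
v = fλ = 146 m/s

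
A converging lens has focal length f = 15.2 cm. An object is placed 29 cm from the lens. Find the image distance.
1/di = 1/f − 1/do → di = 31.94 cm (real image)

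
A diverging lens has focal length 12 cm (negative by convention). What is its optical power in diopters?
P = 1/f = -8.333 D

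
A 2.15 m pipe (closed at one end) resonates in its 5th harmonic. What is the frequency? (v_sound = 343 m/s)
fₙ = nv/(4L) = 199.4 Hz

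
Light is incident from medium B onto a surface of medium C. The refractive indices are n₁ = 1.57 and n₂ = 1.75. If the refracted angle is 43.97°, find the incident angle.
sin θ₁ = (n₂/n₁)·sin θ₂ → θ₁ = 50.7°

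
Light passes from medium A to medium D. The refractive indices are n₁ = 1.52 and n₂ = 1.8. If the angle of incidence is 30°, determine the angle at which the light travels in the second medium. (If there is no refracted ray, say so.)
sin θ₂ = (n₁/n₂)·sin θ₁ = 0.4222 → θ₂ = 24.97°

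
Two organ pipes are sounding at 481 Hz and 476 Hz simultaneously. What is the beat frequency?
5 Hz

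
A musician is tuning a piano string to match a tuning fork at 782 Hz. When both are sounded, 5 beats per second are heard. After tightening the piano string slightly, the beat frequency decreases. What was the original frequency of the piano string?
777 Hz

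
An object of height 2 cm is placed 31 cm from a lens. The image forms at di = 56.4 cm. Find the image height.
hi = (-di/do) × ho = -3.639 cm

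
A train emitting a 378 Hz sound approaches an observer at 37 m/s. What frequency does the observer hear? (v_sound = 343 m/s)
f_obs = f·v/(v − v_s) = 423.7 Hz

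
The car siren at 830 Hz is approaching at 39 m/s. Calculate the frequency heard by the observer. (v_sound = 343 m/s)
f_obs = f·v/(v − v_s) = 936.5 Hz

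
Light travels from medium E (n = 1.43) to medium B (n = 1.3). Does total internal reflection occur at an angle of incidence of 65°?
θc = arcsin(n₂/n₁) = 65.38°; 65° < θc, so no — the ray refracts.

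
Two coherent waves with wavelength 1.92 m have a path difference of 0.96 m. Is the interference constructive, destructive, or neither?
destructive — path difference = 0.5λ, an odd multiple of λ/2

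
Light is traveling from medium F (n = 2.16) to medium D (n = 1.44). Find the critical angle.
θc = arcsin(n₂/n₁) = 41.81°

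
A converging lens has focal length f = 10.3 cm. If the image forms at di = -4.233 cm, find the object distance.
1/do = 1/f − 1/di → do = 3 cm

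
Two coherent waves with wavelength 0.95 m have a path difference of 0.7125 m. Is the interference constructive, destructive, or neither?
neither (partial) — path difference = 0.75λ, neither a whole number of wavelengths nor an odd multiple of λ/2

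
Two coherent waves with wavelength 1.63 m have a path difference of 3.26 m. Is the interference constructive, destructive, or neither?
constructive — path difference = 2λ, a whole number of wavelengths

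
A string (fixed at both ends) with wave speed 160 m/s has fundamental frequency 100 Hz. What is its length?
L = v/(2f₁) = 0.8 m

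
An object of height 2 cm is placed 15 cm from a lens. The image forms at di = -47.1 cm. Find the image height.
hi = (-di/do) × ho = 6.28 cm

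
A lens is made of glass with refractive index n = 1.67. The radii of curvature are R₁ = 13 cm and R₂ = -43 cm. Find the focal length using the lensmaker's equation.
1/f = (n − 1)(1/R₁ − 1/R₂) → f = 14.9 cm (converging lens)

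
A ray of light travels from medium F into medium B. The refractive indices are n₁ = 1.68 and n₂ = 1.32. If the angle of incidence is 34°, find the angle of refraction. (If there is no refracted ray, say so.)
sin θ₂ = (n₁/n₂)·sin θ₁ = 0.7117 → θ₂ = 45.37°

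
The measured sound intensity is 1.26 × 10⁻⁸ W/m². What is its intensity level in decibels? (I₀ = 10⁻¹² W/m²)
β = 10·log₁₀(I/I₀) = 41 dB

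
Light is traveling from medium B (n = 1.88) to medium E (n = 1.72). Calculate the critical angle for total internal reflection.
θc = arcsin(n₂/n₁) = 66.19°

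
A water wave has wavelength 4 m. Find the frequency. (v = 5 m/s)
f = v/λ = 1.25 Hz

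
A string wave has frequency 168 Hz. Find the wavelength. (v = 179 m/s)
λ = v/f = 1.065 m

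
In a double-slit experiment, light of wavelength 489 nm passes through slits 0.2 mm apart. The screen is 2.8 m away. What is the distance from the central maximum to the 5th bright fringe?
y = mλL/d = 34.23 mm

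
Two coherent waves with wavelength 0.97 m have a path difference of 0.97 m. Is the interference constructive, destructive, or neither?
constructive — path difference = 1λ, a whole number of wavelengths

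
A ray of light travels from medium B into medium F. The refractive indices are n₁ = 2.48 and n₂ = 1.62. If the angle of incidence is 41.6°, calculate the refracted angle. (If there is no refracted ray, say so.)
sin θ₂ = (n₁/n₂)·sin θ₁ = 1.016 > 1, so there is no refracted ray — the light undergoes total internal reflection.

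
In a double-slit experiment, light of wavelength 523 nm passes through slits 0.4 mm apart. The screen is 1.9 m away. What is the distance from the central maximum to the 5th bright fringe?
y = mλL/d = 12.42 mm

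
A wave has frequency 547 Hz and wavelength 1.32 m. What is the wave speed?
v = fλ = 722 m/s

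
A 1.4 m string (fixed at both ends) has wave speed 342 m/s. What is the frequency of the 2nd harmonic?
fₙ = nv/(2L) = 244.3 Hz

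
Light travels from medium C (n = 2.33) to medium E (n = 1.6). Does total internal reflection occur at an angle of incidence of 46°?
θc = arcsin(n₂/n₁) = 43.37°; 46° > θc, so yes — total internal reflection.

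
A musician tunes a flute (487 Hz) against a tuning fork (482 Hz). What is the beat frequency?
5 Hz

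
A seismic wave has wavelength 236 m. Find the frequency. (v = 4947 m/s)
f = v/λ = 20.96 Hz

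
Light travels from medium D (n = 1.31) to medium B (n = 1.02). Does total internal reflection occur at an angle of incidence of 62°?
θc = arcsin(n₂/n₁) = 51.13°; 62° > θc, so yes — total internal reflection.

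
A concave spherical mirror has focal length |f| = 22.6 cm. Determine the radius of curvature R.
R = 2|f| = 45.2 cm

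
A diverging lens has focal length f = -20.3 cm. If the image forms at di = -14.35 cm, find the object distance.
1/do = 1/f − 1/di → do = 48.96 cm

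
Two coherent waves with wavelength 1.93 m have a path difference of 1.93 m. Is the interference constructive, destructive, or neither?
constructive — path difference = 1λ, a whole number of wavelengths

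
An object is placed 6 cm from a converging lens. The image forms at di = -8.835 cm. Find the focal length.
1/f = 1/do + 1/di → f = 18.7 cm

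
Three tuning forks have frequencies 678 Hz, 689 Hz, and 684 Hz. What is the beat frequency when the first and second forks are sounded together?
11 Hz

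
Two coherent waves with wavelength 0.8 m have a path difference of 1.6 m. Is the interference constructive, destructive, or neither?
constructive — path difference = 2λ, a whole number of wavelengths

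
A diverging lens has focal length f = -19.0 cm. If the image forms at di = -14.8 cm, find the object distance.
1/do = 1/f − 1/di → do = 66.95 cm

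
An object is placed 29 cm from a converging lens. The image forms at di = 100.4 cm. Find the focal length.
1/f = 1/do + 1/di → f = 22.5 cm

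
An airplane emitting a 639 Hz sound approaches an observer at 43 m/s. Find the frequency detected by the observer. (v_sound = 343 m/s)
f_obs = f·v/(v − v_s) = 730.6 Hz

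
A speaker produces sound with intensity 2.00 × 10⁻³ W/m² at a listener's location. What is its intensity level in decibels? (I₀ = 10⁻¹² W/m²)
β = 10·log₁₀(I/I₀) = 93.01 dB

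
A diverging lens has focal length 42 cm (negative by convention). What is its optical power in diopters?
P = 1/f = -2.381 D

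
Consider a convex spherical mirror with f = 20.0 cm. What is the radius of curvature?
R = 2|f| = 40 cm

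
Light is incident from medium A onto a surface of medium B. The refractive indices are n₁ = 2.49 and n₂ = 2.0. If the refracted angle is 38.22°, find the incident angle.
sin θ₁ = (n₂/n₁)·sin θ₂ → θ₁ = 29.8°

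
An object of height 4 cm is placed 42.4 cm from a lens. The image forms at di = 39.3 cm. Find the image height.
hi = (-di/do) × ho = -3.708 cm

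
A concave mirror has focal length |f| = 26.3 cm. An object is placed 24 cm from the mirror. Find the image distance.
f = +26.3 cm (concave); 1/di = 1/f − 1/do → di = -274.4 cm (virtual image, behind mirror)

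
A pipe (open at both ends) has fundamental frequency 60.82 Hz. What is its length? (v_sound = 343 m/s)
L = v/(2f₁) = 2.82 m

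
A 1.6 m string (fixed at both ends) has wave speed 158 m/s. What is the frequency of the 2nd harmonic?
fₙ = nv/(2L) = 98.75 Hz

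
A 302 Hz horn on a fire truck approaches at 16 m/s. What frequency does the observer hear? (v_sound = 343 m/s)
f_obs = f·v/(v − v_s) = 316.8 Hz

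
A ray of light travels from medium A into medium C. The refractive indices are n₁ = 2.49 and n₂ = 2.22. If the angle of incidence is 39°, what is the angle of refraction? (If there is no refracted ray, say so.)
sin θ₂ = (n₁/n₂)·sin θ₁ = 0.7059 → θ₂ = 44.9°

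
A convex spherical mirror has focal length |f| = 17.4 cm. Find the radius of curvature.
R = 2|f| = 34.8 cm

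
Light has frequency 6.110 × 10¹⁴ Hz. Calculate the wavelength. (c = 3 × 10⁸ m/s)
λ = c/f = 491 nm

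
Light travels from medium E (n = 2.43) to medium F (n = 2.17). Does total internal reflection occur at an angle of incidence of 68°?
θc = arcsin(n₂/n₁) = 63.25°; 68° > θc, so yes — total internal reflection.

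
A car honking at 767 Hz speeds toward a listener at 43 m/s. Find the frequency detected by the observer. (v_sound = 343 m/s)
f_obs = f·v/(v − v_s) = 876.9 Hz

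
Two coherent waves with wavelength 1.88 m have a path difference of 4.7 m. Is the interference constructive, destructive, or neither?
destructive — path difference = 2.5λ, an odd multiple of λ/2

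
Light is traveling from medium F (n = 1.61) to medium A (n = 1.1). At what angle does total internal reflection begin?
θc = arcsin(n₂/n₁) = 43.1°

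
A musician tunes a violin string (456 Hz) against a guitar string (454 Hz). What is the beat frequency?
2 Hz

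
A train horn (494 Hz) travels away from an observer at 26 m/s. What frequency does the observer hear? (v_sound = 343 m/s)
f_obs = f·v/(v + v_s) = 459.2 Hz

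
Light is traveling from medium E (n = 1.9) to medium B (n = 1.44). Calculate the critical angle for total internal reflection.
θc = arcsin(n₂/n₁) = 49.28°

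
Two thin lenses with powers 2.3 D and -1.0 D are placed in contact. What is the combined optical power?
P_total = P₁ + P₂ = 1.3 D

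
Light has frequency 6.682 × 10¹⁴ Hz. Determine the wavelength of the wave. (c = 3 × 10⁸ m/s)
λ = c/f = 449 nm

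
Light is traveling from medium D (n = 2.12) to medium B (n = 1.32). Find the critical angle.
θc = arcsin(n₂/n₁) = 38.51°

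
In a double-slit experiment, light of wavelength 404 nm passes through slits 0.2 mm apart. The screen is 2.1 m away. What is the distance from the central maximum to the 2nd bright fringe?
y = mλL/d = 8.484 mm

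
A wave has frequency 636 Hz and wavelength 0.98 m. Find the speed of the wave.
v = fλ = 623.3 m/s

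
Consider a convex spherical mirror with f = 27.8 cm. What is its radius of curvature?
R = 2|f| = 55.6 cm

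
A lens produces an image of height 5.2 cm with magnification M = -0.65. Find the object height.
ho = |hi|/|M| = 8 cm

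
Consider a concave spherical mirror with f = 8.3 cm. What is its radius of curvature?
R = 2|f| = 16.6 cm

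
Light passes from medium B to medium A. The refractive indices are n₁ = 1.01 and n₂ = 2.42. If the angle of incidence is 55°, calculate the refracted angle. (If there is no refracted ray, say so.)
sin θ₂ = (n₁/n₂)·sin θ₁ = 0.3419 → θ₂ = 19.99°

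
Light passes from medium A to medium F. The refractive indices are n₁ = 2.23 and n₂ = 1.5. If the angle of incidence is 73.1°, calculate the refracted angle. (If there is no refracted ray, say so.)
sin θ₂ = (n₁/n₂)·sin θ₁ = 1.422 > 1, so there is no refracted ray — the light undergoes total internal reflection.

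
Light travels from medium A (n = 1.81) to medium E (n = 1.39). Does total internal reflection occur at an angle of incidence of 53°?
θc = arcsin(n₂/n₁) = 50.17°; 53° > θc, so yes — total internal reflection.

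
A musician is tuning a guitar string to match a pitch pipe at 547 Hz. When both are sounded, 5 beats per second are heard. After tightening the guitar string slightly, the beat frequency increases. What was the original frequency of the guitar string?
552 Hz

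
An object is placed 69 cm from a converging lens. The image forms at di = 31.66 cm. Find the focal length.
1/f = 1/do + 1/di → f = 21.7 cm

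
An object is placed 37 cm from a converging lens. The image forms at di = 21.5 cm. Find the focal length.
1/f = 1/do + 1/di → f = 13.6 cm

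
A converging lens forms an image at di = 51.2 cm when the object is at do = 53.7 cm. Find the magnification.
M = −di/do = -0.9534 (inverted image)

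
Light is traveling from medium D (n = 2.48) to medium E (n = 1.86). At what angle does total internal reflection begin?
θc = arcsin(n₂/n₁) = 48.59°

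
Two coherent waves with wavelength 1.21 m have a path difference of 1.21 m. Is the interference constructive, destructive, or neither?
constructive — path difference = 1λ, a whole number of wavelengths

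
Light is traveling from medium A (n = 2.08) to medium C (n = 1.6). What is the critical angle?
θc = arcsin(n₂/n₁) = 50.28°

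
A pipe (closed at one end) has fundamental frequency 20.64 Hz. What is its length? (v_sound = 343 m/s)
L = v/(4f₁) = 4.155 m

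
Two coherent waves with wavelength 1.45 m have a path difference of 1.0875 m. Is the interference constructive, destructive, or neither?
neither (partial) — path difference = 0.75λ, neither a whole number of wavelengths nor an odd multiple of λ/2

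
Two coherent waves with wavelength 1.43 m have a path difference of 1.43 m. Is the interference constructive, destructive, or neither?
constructive — path difference = 1λ, a whole number of wavelengths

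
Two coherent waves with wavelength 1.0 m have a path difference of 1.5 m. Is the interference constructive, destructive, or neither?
destructive — path difference = 1.5λ, an odd multiple of λ/2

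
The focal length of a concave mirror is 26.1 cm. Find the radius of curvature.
R = 2|f| = 52.2 cm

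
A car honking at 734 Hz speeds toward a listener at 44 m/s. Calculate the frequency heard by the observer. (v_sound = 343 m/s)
f_obs = f·v/(v − v_s) = 842 Hz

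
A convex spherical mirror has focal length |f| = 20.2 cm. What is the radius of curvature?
R = 2|f| = 40.4 cm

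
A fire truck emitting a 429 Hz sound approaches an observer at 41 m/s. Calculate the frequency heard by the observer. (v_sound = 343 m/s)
f_obs = f·v/(v − v_s) = 487.2 Hz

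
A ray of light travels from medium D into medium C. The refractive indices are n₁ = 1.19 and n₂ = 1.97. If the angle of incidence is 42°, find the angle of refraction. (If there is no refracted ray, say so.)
sin θ₂ = (n₁/n₂)·sin θ₁ = 0.4042 → θ₂ = 23.84°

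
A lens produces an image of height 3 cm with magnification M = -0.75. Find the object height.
ho = |hi|/|M| = 4 cm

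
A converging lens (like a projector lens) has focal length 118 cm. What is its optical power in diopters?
P = 1/f = 0.8475 D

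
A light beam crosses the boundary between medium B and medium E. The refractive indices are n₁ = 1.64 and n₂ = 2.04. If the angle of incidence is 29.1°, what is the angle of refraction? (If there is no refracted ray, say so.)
sin θ₂ = (n₁/n₂)·sin θ₁ = 0.391 → θ₂ = 23.02°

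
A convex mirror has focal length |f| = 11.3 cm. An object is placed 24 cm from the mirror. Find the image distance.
f = −11.3 cm (convex); 1/di = 1/f − 1/do → di = -7.683 cm (virtual image, behind mirror)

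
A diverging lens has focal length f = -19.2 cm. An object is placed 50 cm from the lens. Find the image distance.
1/di = 1/f − 1/do → di = -13.87 cm (virtual image)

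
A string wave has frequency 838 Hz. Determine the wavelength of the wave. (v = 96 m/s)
λ = v/f = 0.1146 m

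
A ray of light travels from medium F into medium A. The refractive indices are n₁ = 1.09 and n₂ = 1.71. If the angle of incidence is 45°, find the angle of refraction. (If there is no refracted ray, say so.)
sin θ₂ = (n₁/n₂)·sin θ₁ = 0.4507 → θ₂ = 26.79°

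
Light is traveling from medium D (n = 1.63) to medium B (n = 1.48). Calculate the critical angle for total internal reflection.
θc = arcsin(n₂/n₁) = 65.23°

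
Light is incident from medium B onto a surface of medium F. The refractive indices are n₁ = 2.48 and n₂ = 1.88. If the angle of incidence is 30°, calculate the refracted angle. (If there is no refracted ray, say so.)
sin θ₂ = (n₁/n₂)·sin θ₁ = 0.6596 → θ₂ = 41.27°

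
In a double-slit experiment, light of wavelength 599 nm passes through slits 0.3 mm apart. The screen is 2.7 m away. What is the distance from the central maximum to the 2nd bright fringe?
y = mλL/d = 10.78 mm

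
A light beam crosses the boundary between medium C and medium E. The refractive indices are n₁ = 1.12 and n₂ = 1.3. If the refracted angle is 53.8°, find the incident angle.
sin θ₁ = (n₂/n₁)·sin θ₂ → θ₁ = 69.5°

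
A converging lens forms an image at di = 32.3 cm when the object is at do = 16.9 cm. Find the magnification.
M = −di/do = -1.911 (inverted image)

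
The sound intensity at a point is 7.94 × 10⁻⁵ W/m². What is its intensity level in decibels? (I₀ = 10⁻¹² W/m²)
β = 10·log₁₀(I/I₀) = 79 dB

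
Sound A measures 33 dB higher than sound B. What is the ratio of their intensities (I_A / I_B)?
I_A/I_B = 10^(Δβ/10) = 1995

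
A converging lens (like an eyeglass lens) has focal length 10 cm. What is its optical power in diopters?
P = 1/f = 10 D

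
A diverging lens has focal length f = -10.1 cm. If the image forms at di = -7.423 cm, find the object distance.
1/do = 1/f − 1/di → do = 28.01 cm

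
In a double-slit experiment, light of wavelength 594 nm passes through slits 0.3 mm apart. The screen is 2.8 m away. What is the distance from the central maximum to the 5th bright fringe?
y = mλL/d = 27.72 mm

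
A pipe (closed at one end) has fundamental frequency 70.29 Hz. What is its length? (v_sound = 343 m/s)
L = v/(4f₁) = 1.22 m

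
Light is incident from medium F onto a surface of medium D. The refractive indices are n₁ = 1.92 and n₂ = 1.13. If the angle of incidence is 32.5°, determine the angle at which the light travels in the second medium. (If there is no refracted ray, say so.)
sin θ₂ = (n₁/n₂)·sin θ₁ = 0.9129 → θ₂ = 65.91°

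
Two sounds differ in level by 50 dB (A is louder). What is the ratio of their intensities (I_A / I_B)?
I_A/I_B = 10^(Δβ/10) = 100000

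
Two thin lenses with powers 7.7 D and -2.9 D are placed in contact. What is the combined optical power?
P_total = P₁ + P₂ = 4.8 D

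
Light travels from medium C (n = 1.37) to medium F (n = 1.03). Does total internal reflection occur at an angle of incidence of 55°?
θc = arcsin(n₂/n₁) = 48.75°; 55° > θc, so yes — total internal reflection.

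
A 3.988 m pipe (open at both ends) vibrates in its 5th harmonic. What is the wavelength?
λₙ = 2L/n = 1.595 m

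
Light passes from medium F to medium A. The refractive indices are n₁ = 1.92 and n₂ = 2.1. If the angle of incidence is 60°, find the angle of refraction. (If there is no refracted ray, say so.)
sin θ₂ = (n₁/n₂)·sin θ₁ = 0.7918 → θ₂ = 52.35°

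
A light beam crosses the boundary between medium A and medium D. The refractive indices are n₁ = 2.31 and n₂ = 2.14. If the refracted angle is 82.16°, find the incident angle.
sin θ₁ = (n₂/n₁)·sin θ₂ → θ₁ = 66.6°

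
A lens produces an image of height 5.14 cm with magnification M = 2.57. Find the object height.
ho = |hi|/|M| = 2 cm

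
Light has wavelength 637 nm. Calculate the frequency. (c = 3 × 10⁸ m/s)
f = c/λ = 4.710 × 10¹⁴ Hz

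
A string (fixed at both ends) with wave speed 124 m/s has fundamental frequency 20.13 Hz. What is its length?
L = v/(2f₁) = 3.08 m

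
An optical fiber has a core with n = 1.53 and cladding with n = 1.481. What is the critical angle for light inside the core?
θc = arcsin(n_cladding/n_core) = 75.46°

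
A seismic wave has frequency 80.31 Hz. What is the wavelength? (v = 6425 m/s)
λ = v/f = 80 m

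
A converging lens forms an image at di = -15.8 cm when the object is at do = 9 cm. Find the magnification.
M = −di/do = 1.756 (upright image)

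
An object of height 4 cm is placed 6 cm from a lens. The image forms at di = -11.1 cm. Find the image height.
hi = (-di/do) × ho = 7.4 cm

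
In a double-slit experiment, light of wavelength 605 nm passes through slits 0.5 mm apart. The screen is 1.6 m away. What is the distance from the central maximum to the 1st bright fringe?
y = mλL/d = 1.936 mm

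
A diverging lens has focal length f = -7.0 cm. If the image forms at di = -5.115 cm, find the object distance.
1/do = 1/f − 1/di → do = 18.99 cm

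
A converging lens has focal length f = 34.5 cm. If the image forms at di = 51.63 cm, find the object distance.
1/do = 1/f − 1/di → do = 104 cm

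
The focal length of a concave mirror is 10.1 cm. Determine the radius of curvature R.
R = 2|f| = 20.2 cm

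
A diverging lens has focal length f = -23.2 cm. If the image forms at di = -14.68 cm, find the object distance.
1/do = 1/f − 1/di → do = 39.97 cm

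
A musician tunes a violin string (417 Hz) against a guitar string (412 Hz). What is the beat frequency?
5 Hz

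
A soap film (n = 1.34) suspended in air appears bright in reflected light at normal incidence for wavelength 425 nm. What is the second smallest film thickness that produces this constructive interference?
2nt = (m − ½)λ with m = 2 → t = (m − ½)λ/(2n) = 237.9 nm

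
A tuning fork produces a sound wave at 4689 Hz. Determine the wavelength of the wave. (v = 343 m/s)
λ = v/f = 0.07315 m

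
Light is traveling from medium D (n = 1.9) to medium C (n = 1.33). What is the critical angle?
θc = arcsin(n₂/n₁) = 44.43°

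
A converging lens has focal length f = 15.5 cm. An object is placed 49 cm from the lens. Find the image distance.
1/di = 1/f − 1/do → di = 22.67 cm (real image)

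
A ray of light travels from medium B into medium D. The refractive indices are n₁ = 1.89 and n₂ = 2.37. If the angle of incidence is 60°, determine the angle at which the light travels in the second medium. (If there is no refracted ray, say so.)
sin θ₂ = (n₁/n₂)·sin θ₁ = 0.6906 → θ₂ = 43.68°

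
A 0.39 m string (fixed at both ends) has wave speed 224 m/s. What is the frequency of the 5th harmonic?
fₙ = nv/(2L) = 1436 Hz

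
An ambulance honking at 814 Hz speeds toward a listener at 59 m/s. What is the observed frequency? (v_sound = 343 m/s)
f_obs = f·v/(v − v_s) = 983.1 Hz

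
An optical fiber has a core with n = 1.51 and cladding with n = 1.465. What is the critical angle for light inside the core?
θc = arcsin(n_cladding/n_core) = 75.98°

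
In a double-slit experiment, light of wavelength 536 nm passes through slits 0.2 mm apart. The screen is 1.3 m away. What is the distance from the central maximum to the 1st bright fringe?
y = mλL/d = 3.484 mm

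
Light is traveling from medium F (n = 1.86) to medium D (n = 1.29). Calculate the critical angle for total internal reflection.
θc = arcsin(n₂/n₁) = 43.91°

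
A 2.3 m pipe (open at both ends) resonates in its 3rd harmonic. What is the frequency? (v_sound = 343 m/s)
fₙ = nv/(2L) = 223.7 Hz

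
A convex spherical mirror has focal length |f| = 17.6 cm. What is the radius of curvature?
R = 2|f| = 35.2 cm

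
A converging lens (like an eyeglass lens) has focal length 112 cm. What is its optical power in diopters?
P = 1/f = 0.8929 D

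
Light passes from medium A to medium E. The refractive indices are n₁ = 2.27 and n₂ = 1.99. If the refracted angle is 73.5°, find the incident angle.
sin θ₁ = (n₂/n₁)·sin θ₂ → θ₁ = 57.2°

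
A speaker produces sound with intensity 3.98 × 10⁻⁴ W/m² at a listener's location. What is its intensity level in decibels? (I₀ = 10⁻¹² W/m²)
β = 10·log₁₀(I/I₀) = 86 dB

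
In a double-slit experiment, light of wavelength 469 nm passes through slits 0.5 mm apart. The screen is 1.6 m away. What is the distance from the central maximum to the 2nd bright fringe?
y = mλL/d = 3.002 mm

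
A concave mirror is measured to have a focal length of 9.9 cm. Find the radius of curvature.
R = 2|f| = 19.8 cm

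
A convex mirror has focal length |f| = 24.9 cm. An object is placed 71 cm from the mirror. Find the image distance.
f = −24.9 cm (convex); 1/di = 1/f − 1/do → di = -18.43 cm (virtual image, behind mirror)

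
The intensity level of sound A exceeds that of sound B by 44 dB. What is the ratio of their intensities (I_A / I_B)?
I_A/I_B = 10^(Δβ/10) = 25120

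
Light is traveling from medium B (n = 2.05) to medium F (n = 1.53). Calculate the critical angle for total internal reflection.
θc = arcsin(n₂/n₁) = 48.27°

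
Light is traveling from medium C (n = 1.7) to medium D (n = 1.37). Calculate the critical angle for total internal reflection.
θc = arcsin(n₂/n₁) = 53.7°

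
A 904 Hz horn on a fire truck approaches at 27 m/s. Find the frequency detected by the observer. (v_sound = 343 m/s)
f_obs = f·v/(v − v_s) = 981.2 Hz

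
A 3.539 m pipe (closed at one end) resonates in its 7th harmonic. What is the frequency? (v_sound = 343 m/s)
fₙ = nv/(4L) = 169.6 Hz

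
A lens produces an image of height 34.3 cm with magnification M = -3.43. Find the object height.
ho = |hi|/|M| = 10 cm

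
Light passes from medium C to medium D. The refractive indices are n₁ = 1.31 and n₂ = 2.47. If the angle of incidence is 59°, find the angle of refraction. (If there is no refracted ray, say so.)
sin θ₂ = (n₁/n₂)·sin θ₁ = 0.4546 → θ₂ = 27.04°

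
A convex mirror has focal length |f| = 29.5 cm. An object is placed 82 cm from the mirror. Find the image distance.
f = −29.5 cm (convex); 1/di = 1/f − 1/do → di = -21.7 cm (virtual image, behind mirror)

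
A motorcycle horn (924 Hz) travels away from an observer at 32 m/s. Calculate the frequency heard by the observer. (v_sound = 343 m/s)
f_obs = f·v/(v + v_s) = 845.2 Hz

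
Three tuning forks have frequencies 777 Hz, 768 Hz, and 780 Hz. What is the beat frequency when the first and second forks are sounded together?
9 Hz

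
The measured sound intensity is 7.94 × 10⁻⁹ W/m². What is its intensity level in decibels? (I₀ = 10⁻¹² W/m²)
β = 10·log₁₀(I/I₀) = 39 dB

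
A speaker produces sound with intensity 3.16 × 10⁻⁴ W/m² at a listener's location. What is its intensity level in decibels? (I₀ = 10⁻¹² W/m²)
β = 10·log₁₀(I/I₀) = 85 dB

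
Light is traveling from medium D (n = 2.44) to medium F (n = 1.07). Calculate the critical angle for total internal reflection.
θc = arcsin(n₂/n₁) = 26.01°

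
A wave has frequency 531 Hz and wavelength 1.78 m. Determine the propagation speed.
v = fλ = 945.2 m/s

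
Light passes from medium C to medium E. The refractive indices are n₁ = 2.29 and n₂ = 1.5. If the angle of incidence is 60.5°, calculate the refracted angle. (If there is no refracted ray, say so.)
sin θ₂ = (n₁/n₂)·sin θ₁ = 1.329 > 1, so there is no refracted ray — the light undergoes total internal reflection.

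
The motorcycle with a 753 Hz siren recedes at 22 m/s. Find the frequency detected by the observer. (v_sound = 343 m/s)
f_obs = f·v/(v + v_s) = 707.6 Hz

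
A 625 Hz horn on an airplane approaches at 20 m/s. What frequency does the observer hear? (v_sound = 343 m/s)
f_obs = f·v/(v − v_s) = 663.7 Hz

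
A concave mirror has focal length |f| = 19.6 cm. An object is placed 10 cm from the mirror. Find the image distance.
f = +19.6 cm (concave); 1/di = 1/f − 1/do → di = -20.42 cm (virtual image, behind mirror)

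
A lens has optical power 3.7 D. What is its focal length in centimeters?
f = 1/P = 27.03 cm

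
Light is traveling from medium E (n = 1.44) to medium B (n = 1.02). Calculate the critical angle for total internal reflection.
θc = arcsin(n₂/n₁) = 45.1°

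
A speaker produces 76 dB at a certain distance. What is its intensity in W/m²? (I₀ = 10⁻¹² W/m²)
I = I₀·10^(β/10) = 3.98 × 10⁻⁵ W/m²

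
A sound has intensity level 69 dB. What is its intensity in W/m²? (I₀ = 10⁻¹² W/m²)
I = I₀·10^(β/10) = 7.94 × 10⁻⁶ W/m²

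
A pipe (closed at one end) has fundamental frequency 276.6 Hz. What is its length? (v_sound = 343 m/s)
L = v/(4f₁) = 0.31 m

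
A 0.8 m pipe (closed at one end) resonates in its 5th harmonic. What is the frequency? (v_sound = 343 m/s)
fₙ = nv/(4L) = 535.9 Hz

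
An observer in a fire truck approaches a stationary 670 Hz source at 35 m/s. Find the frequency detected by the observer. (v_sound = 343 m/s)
f_obs = f·(v + v_o)/v = 738.4 Hz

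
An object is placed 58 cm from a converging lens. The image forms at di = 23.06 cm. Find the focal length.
1/f = 1/do + 1/di → f = 16.5 cm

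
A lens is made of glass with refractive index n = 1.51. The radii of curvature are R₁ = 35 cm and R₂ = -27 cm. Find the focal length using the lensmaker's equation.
1/f = (n − 1)(1/R₁ − 1/R₂) → f = 29.89 cm (converging lens)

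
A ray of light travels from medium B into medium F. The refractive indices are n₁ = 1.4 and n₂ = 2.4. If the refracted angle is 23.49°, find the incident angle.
sin θ₁ = (n₂/n₁)·sin θ₂ → θ₁ = 43.1°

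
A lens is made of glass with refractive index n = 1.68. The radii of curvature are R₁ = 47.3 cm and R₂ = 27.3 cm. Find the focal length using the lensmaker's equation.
1/f = (n − 1)(1/R₁ − 1/R₂) → f = -94.95 cm (diverging lens)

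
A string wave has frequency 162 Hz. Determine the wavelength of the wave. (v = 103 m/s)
λ = v/f = 0.6358 m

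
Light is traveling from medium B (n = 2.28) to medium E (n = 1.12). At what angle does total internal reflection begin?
θc = arcsin(n₂/n₁) = 29.42°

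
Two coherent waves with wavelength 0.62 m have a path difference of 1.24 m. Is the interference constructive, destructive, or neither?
constructive — path difference = 2λ, a whole number of wavelengths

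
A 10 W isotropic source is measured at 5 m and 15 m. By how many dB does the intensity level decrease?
Δβ = 20·log₁₀(r₂/r₁) = 9.542 dB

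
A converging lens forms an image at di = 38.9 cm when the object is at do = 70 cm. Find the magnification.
M = −di/do = -0.5557 (inverted image)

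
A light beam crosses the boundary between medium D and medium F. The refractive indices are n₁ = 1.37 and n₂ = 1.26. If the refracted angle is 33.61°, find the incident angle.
sin θ₁ = (n₂/n₁)·sin θ₂ → θ₁ = 30.6°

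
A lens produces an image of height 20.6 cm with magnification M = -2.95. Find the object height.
ho = |hi|/|M| = 6.983 cm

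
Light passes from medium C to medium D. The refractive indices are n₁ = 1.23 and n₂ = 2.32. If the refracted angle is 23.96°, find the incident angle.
sin θ₁ = (n₂/n₁)·sin θ₂ → θ₁ = 49.99°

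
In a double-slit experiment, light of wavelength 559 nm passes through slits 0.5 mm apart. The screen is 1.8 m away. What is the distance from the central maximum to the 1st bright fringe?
y = mλL/d = 2.012 mm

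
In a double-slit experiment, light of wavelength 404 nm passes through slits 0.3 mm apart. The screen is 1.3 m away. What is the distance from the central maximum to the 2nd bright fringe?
y = mλL/d = 3.501 mm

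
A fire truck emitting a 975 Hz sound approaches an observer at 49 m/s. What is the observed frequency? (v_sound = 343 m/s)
f_obs = f·v/(v − v_s) = 1138 Hz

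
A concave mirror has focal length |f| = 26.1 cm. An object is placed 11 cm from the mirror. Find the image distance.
f = +26.1 cm (concave); 1/di = 1/f − 1/do → di = -19.01 cm (virtual image, behind mirror)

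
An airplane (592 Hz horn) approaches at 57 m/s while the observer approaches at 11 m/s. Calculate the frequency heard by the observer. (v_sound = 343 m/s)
f_obs = f·(v + v_o)/(v − v_s) = 732.8 Hz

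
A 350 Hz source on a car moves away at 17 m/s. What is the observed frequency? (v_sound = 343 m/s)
f_obs = f·v/(v + v_s) = 333.5 Hz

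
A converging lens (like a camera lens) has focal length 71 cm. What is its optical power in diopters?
P = 1/f = 1.408 D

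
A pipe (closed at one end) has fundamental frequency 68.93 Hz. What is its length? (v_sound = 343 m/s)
L = v/(4f₁) = 1.244 m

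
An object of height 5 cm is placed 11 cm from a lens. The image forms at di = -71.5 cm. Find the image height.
hi = (-di/do) × ho = 32.5 cm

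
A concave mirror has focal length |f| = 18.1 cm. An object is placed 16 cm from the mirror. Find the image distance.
f = +18.1 cm (concave); 1/di = 1/f − 1/do → di = -137.9 cm (virtual image, behind mirror)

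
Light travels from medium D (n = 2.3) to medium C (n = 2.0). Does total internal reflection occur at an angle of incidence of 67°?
θc = arcsin(n₂/n₁) = 60.41°; 67° > θc, so yes — total internal reflection.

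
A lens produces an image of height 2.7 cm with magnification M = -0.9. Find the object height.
ho = |hi|/|M| = 3 cm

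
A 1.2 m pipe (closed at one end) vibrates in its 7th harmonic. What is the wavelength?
λₙ = 4L/n = 0.6857 m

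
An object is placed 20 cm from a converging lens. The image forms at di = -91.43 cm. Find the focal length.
1/f = 1/do + 1/di → f = 25.6 cm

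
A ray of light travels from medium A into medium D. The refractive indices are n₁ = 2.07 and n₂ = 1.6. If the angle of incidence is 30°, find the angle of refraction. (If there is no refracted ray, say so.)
sin θ₂ = (n₁/n₂)·sin θ₁ = 0.6469 → θ₂ = 40.31°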